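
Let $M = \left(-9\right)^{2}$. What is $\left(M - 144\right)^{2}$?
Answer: $3969$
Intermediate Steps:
$M = 81$
$\left(M - 144\right)^{2} = \left(81 - 144\right)^{2} = \left(-63\right)^{2} = 3969$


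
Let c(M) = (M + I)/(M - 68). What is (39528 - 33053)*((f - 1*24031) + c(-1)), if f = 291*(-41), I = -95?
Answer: -5355433650/23 ≈ -2.3284e+8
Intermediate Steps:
f = -11931
c(M) = (-95 + M)/(-68 + M) (c(M) = (M - 95)/(M - 68) = (-95 + M)/(-68 + M))
(39528 - 33053)*((f - 1*24031) + c(-1)) = (39528 - 33053)*((-11931 - 1*24031) + (-95 - 1)/(-68 - 1)) = 6475*((-11931 - 24031) - 96/(-69)) = 6475*(-35962 - 1/69*(-96)) = 6475*(-35962 + 32/23) = 6475*(-827094/23) = -5355433650/23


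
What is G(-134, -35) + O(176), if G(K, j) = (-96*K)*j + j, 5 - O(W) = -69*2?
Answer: -450132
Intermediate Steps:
O(W) = 143 (O(W) = 5 - (-69)*2 = 5 - 1*(-138) = 5 + 138 = 143)
G(K, j) = j - 96*K*j (G(K, j) = -96*K*j + j = j - 96*K*j)
G(-134, -35) + O(176) = -35*(1 - 96*(-134)) + 143 = -35*(1 + 12864) + 143 = -35*12865 + 143 = -450275 + 143 = -450132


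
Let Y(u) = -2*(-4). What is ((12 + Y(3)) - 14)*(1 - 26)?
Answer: -150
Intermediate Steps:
Y(u) = 8
((12 + Y(3)) - 14)*(1 - 26) = ((12 + 8) - 14)*(1 - 26) = (20 - 14)*(-25) = 6*(-25) = -150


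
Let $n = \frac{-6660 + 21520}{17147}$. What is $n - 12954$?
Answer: $- \frac{222107378}{17147} \approx -12953.0$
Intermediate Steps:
$n = \frac{14860}{17147}$ ($n = 14860 \cdot \frac{1}{17147} = \frac{14860}{17147} \approx 0.86662$)
$n - 12954 = \frac{14860}{17147} - 12954 = - \frac{222107378}{17147}$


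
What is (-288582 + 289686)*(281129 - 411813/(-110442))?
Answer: 5712990392904/18407 ≈ 3.1037e+8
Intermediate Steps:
(-288582 + 289686)*(281129 - 411813/(-110442)) = 1104*(281129 - 411813*(-1/110442)) = 1104*(281129 + 137271/36814) = 1104*(10349620277/36814) = 5712990392904/18407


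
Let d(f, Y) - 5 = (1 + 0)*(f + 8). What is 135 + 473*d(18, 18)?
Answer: 14798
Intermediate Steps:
d(f, Y) = 13 + f (d(f, Y) = 5 + (1 + 0)*(f + 8) = 5 + 1*(8 + f) = 5 + (8 + f) = 13 + f)
135 + 473*d(18, 18) = 135 + 473*(13 + 18) = 135 + 473*31 = 135 + 14663 = 14798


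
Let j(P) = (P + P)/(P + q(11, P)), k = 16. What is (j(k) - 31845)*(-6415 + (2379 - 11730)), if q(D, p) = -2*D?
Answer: 1506457066/3 ≈ 5.0215e+8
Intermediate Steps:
j(P) = 2*P/(-22 + P) (j(P) = (P + P)/(P - 2*11) = (2*P)/(P - 22) = (2*P)/(-22 + P) = 2*P/(-22 + P))
(j(k) - 31845)*(-6415 + (2379 - 11730)) = (2*16/(-22 + 16) - 31845)*(-6415 + (2379 - 11730)) = (2*16/(-6) - 31845)*(-6415 - 9351) = (2*16*(-1/6) - 31845)*(-15766) = (-16/3 - 31845)*(-15766) = -95551/3*(-15766) = 1506457066/3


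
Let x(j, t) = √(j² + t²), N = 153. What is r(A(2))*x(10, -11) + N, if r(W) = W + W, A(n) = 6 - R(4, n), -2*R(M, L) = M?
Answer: 153 + 16*√221 ≈ 390.86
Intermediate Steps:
R(M, L) = -M/2
A(n) = 8 (A(n) = 6 - (-1)*4/2 = 6 - 1*(-2) = 6 + 2 = 8)
r(W) = 2*W
r(A(2))*x(10, -11) + N = (2*8)*√(10² + (-11)²) + 153 = 16*√(100 + 121) + 153 = 16*√221 + 153 = 153 + 16*√221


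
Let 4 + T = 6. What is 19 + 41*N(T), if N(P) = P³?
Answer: 347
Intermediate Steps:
T = 2 (T = -4 + 6 = 2)
19 + 41*N(T) = 19 + 41*2³ = 19 + 41*8 = 19 + 328 = 347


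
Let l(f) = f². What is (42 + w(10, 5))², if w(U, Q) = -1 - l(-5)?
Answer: 256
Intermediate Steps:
w(U, Q) = -26 (w(U, Q) = -1 - 1*(-5)² = -1 - 1*25 = -1 - 25 = -26)
(42 + w(10, 5))² = (42 - 26)² = 16² = 256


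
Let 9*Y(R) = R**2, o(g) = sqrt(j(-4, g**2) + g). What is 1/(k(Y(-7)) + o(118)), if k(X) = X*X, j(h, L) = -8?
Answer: 194481/5043091 - 6561*sqrt(110)/5043091 ≈ 0.024919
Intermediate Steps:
o(g) = sqrt(-8 + g)
Y(R) = R**2/9
k(X) = X**2
1/(k(Y(-7)) + o(118)) = 1/(((1/9)*(-7)**2)**2 + sqrt(-8 + 118)) = 1/(((1/9)*49)**2 + sqrt(110)) = 1/((49/9)**2 + sqrt(110)) = 1/(2401/81 + sqrt(110))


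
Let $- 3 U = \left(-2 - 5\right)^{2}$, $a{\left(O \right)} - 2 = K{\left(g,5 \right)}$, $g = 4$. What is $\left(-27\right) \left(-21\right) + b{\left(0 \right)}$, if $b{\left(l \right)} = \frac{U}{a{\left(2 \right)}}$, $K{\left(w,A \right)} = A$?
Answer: $\frac{1694}{3} \approx 564.67$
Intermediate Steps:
$a{\left(O \right)} = 7$ ($a{\left(O \right)} = 2 + 5 = 7$)
$U = - \frac{49}{3}$ ($U = - \frac{\left(-2 - 5\right)^{2}}{3} = - \frac{\left(-7\right)^{2}}{3} = \left(- \frac{1}{3}\right) 49 = - \frac{49}{3} \approx -16.333$)
$b{\left(l \right)} = - \frac{7}{3}$ ($b{\left(l \right)} = - \frac{49}{3 \cdot 7} = \left(- \frac{49}{3}\right) \frac{1}{7} = - \frac{7}{3}$)
$\left(-27\right) \left(-21\right) + b{\left(0 \right)} = \left(-27\right) \left(-21\right) - \frac{7}{3} = 567 - \frac{7}{3} = \frac{1694}{3}$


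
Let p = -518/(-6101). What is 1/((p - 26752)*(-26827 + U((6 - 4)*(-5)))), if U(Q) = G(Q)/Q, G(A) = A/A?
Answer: 30505/21892715576307 ≈ 1.3934e-9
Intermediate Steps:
G(A) = 1
p = 518/6101 (p = -518*(-1/6101) = 518/6101 ≈ 0.084904)
U(Q) = 1/Q
1/((p - 26752)*(-26827 + U((6 - 4)*(-5)))) = 1/((518/6101 - 26752)*(-26827 + 1/((6 - 4)*(-5)))) = 1/(-163213434*(-26827 + 1/(2*(-5)))/6101) = 1/(-163213434*(-26827 + 1/(-10))/6101) = 1/(-163213434*(-26827 - 1/10)/6101) = 1/(-163213434/6101*(-268271/10)) = 1/(21892715576307/30505) = 30505/21892715576307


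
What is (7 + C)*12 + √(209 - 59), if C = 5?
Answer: 144 + 5*√6 ≈ 156.25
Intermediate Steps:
(7 + C)*12 + √(209 - 59) = (7 + 5)*12 + √(209 - 59) = 12*12 + √150 = 144 + 5*√6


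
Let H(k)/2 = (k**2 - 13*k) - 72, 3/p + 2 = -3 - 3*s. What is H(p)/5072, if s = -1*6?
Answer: -6333/214292 ≈ -0.029553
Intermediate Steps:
s = -6
p = 3/13 (p = 3/(-2 + (-3 - 3*(-6))) = 3/(-2 + (-3 + 18)) = 3/(-2 + 15) = 3/13 ≈ 0.23077)
H(k) = -144 - 26*k + 2*k**2 (H(k) = 2*((k**2 - 13*k) - 72) = 2*(-72 + k**2 - 13*k) = -144 - 26*k + 2*k**2)
H(p)/5072 = (-144 - 26*3/13 + 2*(3/13)**2)/5072 = (-144 - 6 + 2*(9/169))*(1/5072) = (-144 - 6 + 18/169)*(1/5072) = -25332/169*1/5072 = -6333/214292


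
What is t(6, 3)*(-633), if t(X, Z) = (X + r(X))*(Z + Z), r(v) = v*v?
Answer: -159516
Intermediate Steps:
r(v) = v²
t(X, Z) = 2*Z*(X + X²) (t(X, Z) = (X + X²)*(Z + Z) = (X + X²)*(2*Z) = 2*Z*(X + X²))
t(6, 3)*(-633) = (2*6*3*(1 + 6))*(-633) = (2*6*3*7)*(-633) = 252*(-633) = -159516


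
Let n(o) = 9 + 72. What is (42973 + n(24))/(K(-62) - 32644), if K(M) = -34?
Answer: -21527/16339 ≈ -1.3175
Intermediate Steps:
n(o) = 81
(42973 + n(24))/(K(-62) - 32644) = (42973 + 81)/(-34 - 32644) = 43054/(-32678) = 43054*(-1/32678) = -21527/16339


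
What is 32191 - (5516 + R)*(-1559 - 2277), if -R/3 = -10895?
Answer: 146571227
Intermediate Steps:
R = 32685 (R = -3*(-10895) = 32685)
32191 - (5516 + R)*(-1559 - 2277) = 32191 - (5516 + 32685)*(-1559 - 2277) = 32191 - 38201*(-3836) = 32191 - 1*(-146539036) = 32191 + 146539036 = 146571227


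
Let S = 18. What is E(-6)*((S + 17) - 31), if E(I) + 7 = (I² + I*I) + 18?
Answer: 332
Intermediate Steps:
E(I) = 11 + 2*I² (E(I) = -7 + ((I² + I*I) + 18) = -7 + ((I² + I²) + 18) = -7 + (2*I² + 18) = -7 + (18 + 2*I²) = 11 + 2*I²)
E(-6)*((S + 17) - 31) = (11 + 2*(-6)²)*((18 + 17) - 31) = (11 + 2*36)*(35 - 31) = (11 + 72)*4 = 83*4 = 332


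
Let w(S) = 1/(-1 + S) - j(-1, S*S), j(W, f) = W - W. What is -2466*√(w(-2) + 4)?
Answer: -822*√33 ≈ -4722.0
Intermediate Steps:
j(W, f) = 0
w(S) = 1/(-1 + S) (w(S) = 1/(-1 + S) - 1*0 = 1/(-1 + S) + 0 = 1/(-1 + S))
-2466*√(w(-2) + 4) = -2466*√(1/(-1 - 2) + 4) = -2466*√(1/(-3) + 4) = -2466*√(-⅓ + 4) = -822*√33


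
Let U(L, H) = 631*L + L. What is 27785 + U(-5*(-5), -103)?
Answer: 43585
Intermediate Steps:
U(L, H) = 632*L
27785 + U(-5*(-5), -103) = 27785 + 632*(-5*(-5)) = 27785 + 632*25 = 27785 + 15800 = 43585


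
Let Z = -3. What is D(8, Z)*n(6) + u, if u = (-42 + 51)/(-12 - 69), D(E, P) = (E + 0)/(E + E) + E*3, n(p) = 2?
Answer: 440/9 ≈ 48.889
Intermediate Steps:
D(E, P) = ½ + 3*E (D(E, P) = E/((2*E)) + 3*E = E*(1/(2*E)) + 3*E = ½ + 3*E)
u = -⅑ (u = 9/(-81) = 9*(-1/81) = -⅑ ≈ -0.11111)
D(8, Z)*n(6) + u = (½ + 3*8)*2 - ⅑ = (½ + 24)*2 - ⅑ = (49/2)*2 - ⅑ = 49 - ⅑ = 440/9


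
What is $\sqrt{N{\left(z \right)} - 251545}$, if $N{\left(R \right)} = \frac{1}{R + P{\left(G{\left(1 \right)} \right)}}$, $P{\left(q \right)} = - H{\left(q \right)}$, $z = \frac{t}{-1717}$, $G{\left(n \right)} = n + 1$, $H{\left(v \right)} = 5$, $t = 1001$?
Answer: $\frac{i \sqrt{23114837665982}}{9586} \approx 501.54 i$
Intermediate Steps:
$G{\left(n \right)} = 1 + n$
$z = - \frac{1001}{1717}$ ($z = \frac{1001}{-1717} = 1001 \left(- \frac{1}{1717}\right) = - \frac{1001}{1717} \approx -0.58299$)
$P{\left(q \right)} = -5$ ($P{\left(q \right)} = \left(-1\right) 5 = -5$)
$N{\left(R \right)} = \frac{1}{-5 + R}$ ($N{\left(R \right)} = \frac{1}{R - 5} = \frac{1}{-5 + R}$)
$\sqrt{N{\left(z \right)} - 251545} = \sqrt{\frac{1}{-5 - \frac{1001}{1717}} - 251545} = \sqrt{\frac{1}{- \frac{9586}{1717}} - 251545} = \sqrt{- \frac{1717}{9586} - 251545} = \sqrt{- \frac{2411312087}{9586}} = \frac{i \sqrt{23114837665982}}{9586}$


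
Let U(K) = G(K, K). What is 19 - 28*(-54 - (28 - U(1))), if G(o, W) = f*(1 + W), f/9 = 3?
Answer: 803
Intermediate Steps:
f = 27 (f = 9*3 = 27)
G(o, W) = 27 + 27*W (G(o, W) = 27*(1 + W) = 27 + 27*W)
U(K) = 27 + 27*K
19 - 28*(-54 - (28 - U(1))) = 19 - 28*(-54 - (28 - (27 + 27*1))) = 19 - 28*(-54 - (28 - (27 + 27))) = 19 - 28*(-54 - (28 - 1*54)) = 19 - 28*(-54 - (28 - 54)) = 19 - 28*(-54 - 1*(-26)) = 19 - 28*(-54 + 26) = 19 - 28*(-28) = 19 + 784 = 803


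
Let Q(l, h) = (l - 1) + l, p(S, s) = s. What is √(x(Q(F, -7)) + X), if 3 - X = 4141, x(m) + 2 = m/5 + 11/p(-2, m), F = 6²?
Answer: 2*I*√129983605/355 ≈ 64.231*I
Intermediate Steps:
F = 36
Q(l, h) = -1 + 2*l (Q(l, h) = (-1 + l) + l = -1 + 2*l)
x(m) = -2 + 11/m + m/5 (x(m) = -2 + (m/5 + 11/m) = -2 + (11/m + m/5) = -2 + 11/m + m/5)
X = -4138 (X = 3 - 1*4141 = 3 - 4141 = -4138)
√(x(Q(F, -7)) + X) = √((-2 + 11/(-1 + 2*36) + (-1 + 2*36)/5) - 4138) = √((-2 + 11/(-1 + 72) + (-1 + 72)/5) - 4138) = √((-2 + 11/71 + (⅕)*71) - 4138) = √((-2 + 11*(1/71) + 71/5) - 4138) = √((-2 + 11/71 + 71/5) - 4138) = √(4386/355 - 4138) = √(-1464604/355) = 2*I*√129983605/355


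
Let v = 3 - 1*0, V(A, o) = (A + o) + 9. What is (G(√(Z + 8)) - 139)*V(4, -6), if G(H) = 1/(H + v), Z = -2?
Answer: -966 - 7*√6/3 ≈ -971.72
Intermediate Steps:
V(A, o) = 9 + A + o
v = 3 (v = 3 + 0 = 3)
G(H) = 1/(3 + H) (G(H) = 1/(H + 3) = 1/(3 + H))
(G(√(Z + 8)) - 139)*V(4, -6) = (1/(3 + √(-2 + 8)) - 139)*(9 + 4 - 6) = (1/(3 + √6) - 139)*7 = (-139 + 1/(3 + √6))*7 = -973 + 7/(3 + √6)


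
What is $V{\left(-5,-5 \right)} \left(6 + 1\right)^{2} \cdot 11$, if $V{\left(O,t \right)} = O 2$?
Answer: $-5390$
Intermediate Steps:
$V{\left(O,t \right)} = 2 O$
$V{\left(-5,-5 \right)} \left(6 + 1\right)^{2} \cdot 11 = 2 \left(-5\right) \left(6 + 1\right)^{2} \cdot 11 = - 10 \cdot 7^{2} \cdot 11 = \left(-10\right) 49 \cdot 11 = \left(-490\right) 11 = -5390$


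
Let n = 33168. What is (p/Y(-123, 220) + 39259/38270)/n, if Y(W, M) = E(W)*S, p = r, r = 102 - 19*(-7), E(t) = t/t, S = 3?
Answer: 211889/88558560 ≈ 0.0023926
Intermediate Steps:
E(t) = 1
r = 235 (r = 102 + 133 = 235)
p = 235
Y(W, M) = 3 (Y(W, M) = 1*3 = 3)
(p/Y(-123, 220) + 39259/38270)/n = (235/3 + 39259/38270)/33168 = (235*(⅓) + 39259*(1/38270))*(1/33168) = (235/3 + 913/890)*(1/33168) = (211889/2670)*(1/33168) = 211889/88558560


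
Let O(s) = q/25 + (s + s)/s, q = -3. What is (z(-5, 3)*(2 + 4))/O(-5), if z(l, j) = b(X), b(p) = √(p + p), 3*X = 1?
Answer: 50*√6/47 ≈ 2.6058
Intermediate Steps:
X = ⅓ (X = (⅓)*1 = ⅓ ≈ 0.33333)
b(p) = √2*√p (b(p) = √(2*p) = √2*√p)
z(l, j) = √6/3 (z(l, j) = √2*√(⅓) = √2*(√3/3) = √6/3)
O(s) = 47/25 (O(s) = -3/25 + (s + s)/s = -3*1/25 + (2*s)/s = -3/25 + 2 = 47/25)
(z(-5, 3)*(2 + 4))/O(-5) = ((√6/3)*(2 + 4))/(47/25) = ((√6/3)*6)*(25/47) = (2*√6)*(25/47) = 50*√6/47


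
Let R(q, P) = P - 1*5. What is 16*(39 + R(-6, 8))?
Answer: 672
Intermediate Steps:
R(q, P) = -5 + P (R(q, P) = P - 5 = -5 + P)
16*(39 + R(-6, 8)) = 16*(39 + (-5 + 8)) = 16*(39 + 3) = 16*42 = 672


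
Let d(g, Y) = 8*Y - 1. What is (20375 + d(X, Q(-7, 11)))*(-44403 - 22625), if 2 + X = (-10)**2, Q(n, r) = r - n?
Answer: -1375280504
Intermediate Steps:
X = 98 (X = -2 + (-10)**2 = -2 + 100 = 98)
d(g, Y) = -1 + 8*Y
(20375 + d(X, Q(-7, 11)))*(-44403 - 22625) = (20375 + (-1 + 8*(11 - 1*(-7))))*(-44403 - 22625) = (20375 + (-1 + 8*(11 + 7)))*(-67028) = (20375 + (-1 + 8*18))*(-67028) = (20375 + (-1 + 144))*(-67028) = (20375 + 143)*(-67028) = 20518*(-67028) = -1375280504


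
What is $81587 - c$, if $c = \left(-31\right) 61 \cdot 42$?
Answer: $161009$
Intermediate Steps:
$c = -79422$ ($c = \left(-1891\right) 42 = -79422$)
$81587 - c = 81587 - -79422 = 81587 + 79422 = 161009$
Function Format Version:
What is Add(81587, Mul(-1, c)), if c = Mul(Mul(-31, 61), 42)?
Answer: 161009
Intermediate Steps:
c = -79422 (c = Mul(-1891, 42) = -79422)
Add(81587, Mul(-1, c)) = Add(81587, Mul(-1, -79422)) = Add(81587, 79422) = 161009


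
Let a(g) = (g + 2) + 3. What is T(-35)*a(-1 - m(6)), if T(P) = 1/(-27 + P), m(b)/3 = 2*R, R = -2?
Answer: -8/31 ≈ -0.25806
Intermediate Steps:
m(b) = -12 (m(b) = 3*(2*(-2)) = 3*(-4) = -12)
a(g) = 5 + g (a(g) = (2 + g) + 3 = 5 + g)
T(-35)*a(-1 - m(6)) = (5 + (-1 - 1*(-12)))/(-27 - 35) = (5 + (-1 + 12))/(-62) = -(5 + 11)/62 = -1/62*16 = -8/31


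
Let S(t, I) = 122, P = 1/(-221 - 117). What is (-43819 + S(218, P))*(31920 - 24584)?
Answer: -320561192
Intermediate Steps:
P = -1/338 (P = 1/(-338) = -1/338 ≈ -0.0029586)
(-43819 + S(218, P))*(31920 - 24584) = (-43819 + 122)*(31920 - 24584) = -43697*7336 = -320561192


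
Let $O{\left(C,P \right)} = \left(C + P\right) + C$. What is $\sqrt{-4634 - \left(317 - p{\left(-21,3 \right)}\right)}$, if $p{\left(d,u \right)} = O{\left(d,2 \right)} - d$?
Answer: $i \sqrt{4970} \approx 70.498 i$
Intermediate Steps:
$O{\left(C,P \right)} = P + 2 C$
$p{\left(d,u \right)} = 2 + d$ ($p{\left(d,u \right)} = \left(2 + 2 d\right) - d = 2 + d$)
$\sqrt{-4634 - \left(317 - p{\left(-21,3 \right)}\right)} = \sqrt{-4634 - \left(317 - \left(2 - 21\right)\right)} = \sqrt{-4634 + \left(120 - \left(437 - -19\right)\right)} = \sqrt{-4634 + \left(120 - \left(437 + 19\right)\right)} = \sqrt{-4634 + \left(120 - 456\right)} = \sqrt{-4634 - 336} = \sqrt{-4970} = i \sqrt{4970}$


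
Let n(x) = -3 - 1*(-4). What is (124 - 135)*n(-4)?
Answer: -11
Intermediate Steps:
n(x) = 1 (n(x) = -3 + 4 = 1)
(124 - 135)*n(-4) = (124 - 135)*1 = -11*1 = -11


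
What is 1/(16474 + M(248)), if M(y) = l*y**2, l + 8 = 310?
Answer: 1/18590682 ≈ 5.3790e-8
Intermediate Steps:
l = 302 (l = -8 + 310 = 302)
M(y) = 302*y**2
1/(16474 + M(248)) = 1/(16474 + 302*248**2) = 1/(16474 + 302*61504) = 1/(16474 + 18574208) = 1/18590682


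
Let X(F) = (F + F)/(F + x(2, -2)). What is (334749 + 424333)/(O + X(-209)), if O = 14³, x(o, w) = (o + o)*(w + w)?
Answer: 85396725/308909 ≈ 276.45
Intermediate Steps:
x(o, w) = 4*o*w (x(o, w) = (2*o)*(2*w) = 4*o*w)
X(F) = 2*F/(-16 + F) (X(F) = (F + F)/(F + 4*2*(-2)) = (2*F)/(F - 16) = (2*F)/(-16 + F) = 2*F/(-16 + F))
O = 2744
(334749 + 424333)/(O + X(-209)) = (334749 + 424333)/(2744 + 2*(-209)/(-16 - 209)) = 759082/(2744 + 2*(-209)/(-225)) = 759082/(2744 + 2*(-209)*(-1/225)) = 759082/(2744 + 418/225) = 759082/(617818/225) = 759082*(225/617818) = 85396725/308909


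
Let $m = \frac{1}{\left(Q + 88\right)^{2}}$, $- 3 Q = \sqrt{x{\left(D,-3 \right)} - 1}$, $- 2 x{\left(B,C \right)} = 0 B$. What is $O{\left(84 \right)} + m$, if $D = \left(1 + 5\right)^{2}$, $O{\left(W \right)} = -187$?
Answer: $- \frac{908384001028}{4857671809} + \frac{4752 i}{4857671809} \approx -187.0 + 9.7825 \cdot 10^{-7} i$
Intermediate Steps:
$D = 36$ ($D = 6^{2} = 36$)
$x{\left(B,C \right)} = 0$ ($x{\left(B,C \right)} = - \frac{0 B}{2} = \left(- \frac{1}{2}\right) 0 = 0$)
$Q = - \frac{i}{3}$ ($Q = - \frac{\sqrt{0 - 1}}{3} = - \frac{\sqrt{-1}}{3} = - \frac{i}{3} \approx - 0.33333 i$)
$m = \frac{1}{\left(88 - \frac{i}{3}\right)^{2}}$ ($m = \frac{1}{\left(- \frac{i}{3} + 88\right)^{2}} = \frac{1}{\left(88 - \frac{i}{3}\right)^{2}} \approx 0.00012913 + 9.783 \cdot 10^{-7} i$)
$O{\left(84 \right)} + m = -187 + \frac{9}{\left(264 - i\right)^{2}}$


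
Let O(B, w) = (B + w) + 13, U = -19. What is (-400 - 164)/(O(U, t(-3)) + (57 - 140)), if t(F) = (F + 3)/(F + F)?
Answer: 564/89 ≈ 6.3371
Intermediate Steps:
t(F) = (3 + F)/(2*F) (t(F) = (3 + F)/((2*F)) = (3 + F)*(1/(2*F)) = (3 + F)/(2*F))
O(B, w) = 13 + B + w
(-400 - 164)/(O(U, t(-3)) + (57 - 140)) = (-400 - 164)/((13 - 19 + (1/2)*(3 - 3)/(-3)) + (57 - 140)) = -564/((13 - 19 + (1/2)*(-1/3)*0) - 83) = -564/((13 - 19 + 0) - 83) = -564/(-6 - 83) = -564/(-89) = -564*(-1/89) = 564/89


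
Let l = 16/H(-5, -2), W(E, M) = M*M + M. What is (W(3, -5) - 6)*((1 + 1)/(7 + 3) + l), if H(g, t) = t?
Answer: -546/5 ≈ -109.20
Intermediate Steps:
W(E, M) = M + M² (W(E, M) = M² + M = M + M²)
l = -8 (l = 16/(-2) = 16*(-½) = -8)
(W(3, -5) - 6)*((1 + 1)/(7 + 3) + l) = (-5*(1 - 5) - 6)*((1 + 1)/(7 + 3) - 8) = (-5*(-4) - 6)*(2/10 - 8) = (20 - 6)*(2*(⅒) - 8) = 14*(⅕ - 8) = 14*(-39/5) = -546/5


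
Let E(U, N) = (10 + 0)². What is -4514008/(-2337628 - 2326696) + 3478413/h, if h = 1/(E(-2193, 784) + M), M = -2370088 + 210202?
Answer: -8760332420597128556/1166081 ≈ -7.5126e+12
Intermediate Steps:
E(U, N) = 100 (E(U, N) = 10² = 100)
M = -2159886
h = -1/2159786 (h = 1/(100 - 2159886) = 1/(-2159786) = -1/2159786 ≈ -4.6301e-7)
-4514008/(-2337628 - 2326696) + 3478413/h = -4514008/(-2337628 - 2326696) + 3478413/(-1/2159786) = -4514008/(-4664324) + 3478413*(-2159786) = -4514008*(-1/4664324) - 7512627699618 = 1128502/1166081 - 7512627699618 = -8760332420597128556/1166081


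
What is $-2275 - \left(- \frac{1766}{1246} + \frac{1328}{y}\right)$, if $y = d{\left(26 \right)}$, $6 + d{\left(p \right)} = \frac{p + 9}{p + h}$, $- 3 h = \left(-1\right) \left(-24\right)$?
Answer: $- \frac{88508074}{45479} \approx -1946.1$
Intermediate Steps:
$h = -8$ ($h = - \frac{\left(-1\right) \left(-24\right)}{3} = \left(- \frac{1}{3}\right) 24 = -8$)
$d{\left(p \right)} = -6 + \frac{9 + p}{-8 + p}$ ($d{\left(p \right)} = -6 + \frac{p + 9}{p - 8} = -6 + \frac{9 + p}{-8 + p}$)
$y = - \frac{73}{18}$ ($y = \frac{57 - 130}{-8 + 26} = \frac{57 - 130}{18} = \frac{1}{18} \left(-73\right) = - \frac{73}{18} \approx -4.0556$)
$-2275 - \left(- \frac{1766}{1246} + \frac{1328}{y}\right) = -2275 - \left(- \frac{1766}{1246} + \frac{1328}{- \frac{73}{18}}\right) = -2275 - \left(\left(-1766\right) \frac{1}{1246} + 1328 \left(- \frac{18}{73}\right)\right) = -2275 - \left(- \frac{883}{623} - \frac{23904}{73}\right) = -2275 - - \frac{14956651}{45479} = -2275 + \frac{14956651}{45479} = - \frac{88508074}{45479}$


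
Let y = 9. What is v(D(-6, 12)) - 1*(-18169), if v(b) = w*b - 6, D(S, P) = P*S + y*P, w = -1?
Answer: 18127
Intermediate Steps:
D(S, P) = 9*P + P*S (D(S, P) = P*S + 9*P = 9*P + P*S)
v(b) = -6 - b (v(b) = -b - 6 = -6 - b)
v(D(-6, 12)) - 1*(-18169) = (-6 - 12*(9 - 6)) - 1*(-18169) = (-6 - 12*3) + 18169 = (-6 - 1*36) + 18169 = (-6 - 36) + 18169 = -42 + 18169 = 18127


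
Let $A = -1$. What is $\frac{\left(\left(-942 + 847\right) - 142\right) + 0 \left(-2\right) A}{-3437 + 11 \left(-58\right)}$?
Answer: $\frac{237}{4075} \approx 0.05816$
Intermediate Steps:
$\frac{\left(\left(-942 + 847\right) - 142\right) + 0 \left(-2\right) A}{-3437 + 11 \left(-58\right)} = \frac{\left(\left(-942 + 847\right) - 142\right) + 0 \left(-2\right) \left(-1\right)}{-3437 + 11 \left(-58\right)} = \frac{\left(-95 - 142\right) + 0 \left(-1\right)}{-3437 - 638} = \frac{-237 + 0}{-4075} = \left(-237\right) \left(- \frac{1}{4075}\right) = \frac{237}{4075}$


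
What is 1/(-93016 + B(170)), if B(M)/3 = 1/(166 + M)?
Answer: -112/10417791 ≈ -1.0751e-5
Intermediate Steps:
B(M) = 3/(166 + M)
1/(-93016 + B(170)) = 1/(-93016 + 3/(166 + 170)) = 1/(-93016 + 3/336) = 1/(-93016 + 3*(1/336)) = 1/(-93016 + 1/112) = 1/(-10417791/112) = -112/10417791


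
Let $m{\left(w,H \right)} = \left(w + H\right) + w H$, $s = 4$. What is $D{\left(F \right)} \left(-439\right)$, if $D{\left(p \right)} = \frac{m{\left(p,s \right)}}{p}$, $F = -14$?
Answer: $- \frac{14487}{7} \approx -2069.6$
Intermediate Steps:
$m{\left(w,H \right)} = H + w + H w$ ($m{\left(w,H \right)} = \left(H + w\right) + H w = H + w + H w$)
$D{\left(p \right)} = \frac{4 + 5 p}{p}$ ($D{\left(p \right)} = \frac{4 + p + 4 p}{p} = \frac{4 + 5 p}{p}$)
$D{\left(F \right)} \left(-439\right) = \left(5 + \frac{4}{-14}\right) \left(-439\right) = \left(5 + 4 \left(- \frac{1}{14}\right)\right) \left(-439\right) = \left(5 - \frac{2}{7}\right) \left(-439\right) = \frac{33}{7} \left(-439\right) = - \frac{14487}{7}$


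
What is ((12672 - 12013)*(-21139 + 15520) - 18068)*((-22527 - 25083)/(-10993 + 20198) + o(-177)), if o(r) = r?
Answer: 1247941569831/1841 ≈ 6.7786e+8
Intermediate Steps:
((12672 - 12013)*(-21139 + 15520) - 18068)*((-22527 - 25083)/(-10993 + 20198) + o(-177)) = ((12672 - 12013)*(-21139 + 15520) - 18068)*((-22527 - 25083)/(-10993 + 20198) - 177) = (659*(-5619) - 18068)*(-47610/9205 - 177) = (-3702921 - 18068)*(-47610*1/9205 - 177) = -3720989*(-9522/1841 - 177) = -3720989*(-335379/1841) = 1247941569831/1841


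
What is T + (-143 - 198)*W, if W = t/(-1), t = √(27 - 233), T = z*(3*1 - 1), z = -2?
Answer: -4 + 341*I*√206 ≈ -4.0 + 4894.3*I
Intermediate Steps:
T = -4 (T = -2*(3*1 - 1) = -2*(3 - 1) = -2*2 = -4)
t = I*√206 (t = √(-206) = I*√206 ≈ 14.353*I)
W = -I*√206 (W = (I*√206)/(-1) = (I*√206)*(-1) = -I*√206 ≈ -14.353*I)
T + (-143 - 198)*W = -4 + (-143 - 198)*(-I*√206) = -4 - (-341)*I*√206 = -4 + 341*I*√206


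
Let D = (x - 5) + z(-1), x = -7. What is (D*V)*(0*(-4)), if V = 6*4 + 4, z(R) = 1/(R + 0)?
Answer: 0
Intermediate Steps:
z(R) = 1/R
V = 28 (V = 24 + 4 = 28)
D = -13 (D = (-7 - 5) + 1/(-1) = -12 - 1 = -13)
(D*V)*(0*(-4)) = (-13*28)*(0*(-4)) = -364*0 = 0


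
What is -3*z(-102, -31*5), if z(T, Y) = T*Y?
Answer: -47430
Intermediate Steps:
-3*z(-102, -31*5) = -(-306)*(-31*5) = -(-306)*(-155) = -3*15810 = -47430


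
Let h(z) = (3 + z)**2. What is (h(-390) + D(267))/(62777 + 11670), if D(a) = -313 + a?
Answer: 149723/74447 ≈ 2.0111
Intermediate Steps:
(h(-390) + D(267))/(62777 + 11670) = ((3 - 390)**2 + (-313 + 267))/(62777 + 11670) = ((-387)**2 - 46)/74447 = (149769 - 46)*(1/74447) = 149723*(1/74447) = 149723/74447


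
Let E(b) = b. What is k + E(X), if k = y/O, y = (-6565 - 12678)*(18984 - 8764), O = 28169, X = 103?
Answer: -193762053/28169 ≈ -6878.6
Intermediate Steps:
y = -196663460 (y = -19243*10220 = -196663460)
k = -196663460/28169 ≈ -6981.6
k + E(X) = -196663460/28169 + 103 = -193762053/28169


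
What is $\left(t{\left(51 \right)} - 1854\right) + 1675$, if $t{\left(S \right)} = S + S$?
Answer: $-77$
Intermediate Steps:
$t{\left(S \right)} = 2 S$
$\left(t{\left(51 \right)} - 1854\right) + 1675 = \left(2 \cdot 51 - 1854\right) + 1675 = \left(102 - 1854\right) + 1675 = -1752 + 1675 = -77$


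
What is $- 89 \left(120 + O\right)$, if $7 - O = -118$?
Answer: $-21805$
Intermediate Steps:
$O = 125$ ($O = 7 - -118 = 7 + 118 = 125$)
$- 89 \left(120 + O\right) = - 89 \left(120 + 125\right) = \left(-89\right) 245 = -21805$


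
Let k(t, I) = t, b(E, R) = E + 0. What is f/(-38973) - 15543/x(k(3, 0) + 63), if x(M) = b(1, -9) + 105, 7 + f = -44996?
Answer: -200329007/1377046 ≈ -145.48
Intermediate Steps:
b(E, R) = E
f = -45003 (f = -7 - 44996 = -45003)
x(M) = 106 (x(M) = 1 + 105 = 106)
f/(-38973) - 15543/x(k(3, 0) + 63) = -45003/(-38973) - 15543/106 = -45003*(-1/38973) - 15543*1/106 = 15001/12991 - 15543/106 = -200329007/1377046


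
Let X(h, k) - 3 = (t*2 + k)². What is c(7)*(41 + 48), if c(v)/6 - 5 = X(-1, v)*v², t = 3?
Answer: 4503222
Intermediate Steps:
X(h, k) = 3 + (6 + k)² (X(h, k) = 3 + (3*2 + k)² = 3 + (6 + k)²)
c(v) = 30 + 6*v²*(3 + (6 + v)²) (c(v) = 30 + 6*((3 + (6 + v)²)*v²) = 30 + 6*(v²*(3 + (6 + v)²)) = 30 + 6*v²*(3 + (6 + v)²))
c(7)*(41 + 48) = (30 + 6*7²*(3 + (6 + 7)²))*(41 + 48) = (30 + 6*49*(3 + 13²))*89 = (30 + 6*49*(3 + 169))*89 = (30 + 6*49*172)*89 = (30 + 50568)*89 = 50598*89 = 4503222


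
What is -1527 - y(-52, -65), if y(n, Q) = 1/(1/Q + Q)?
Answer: -6453037/4226 ≈ -1527.0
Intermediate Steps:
y(n, Q) = 1/(Q + 1/Q)
-1527 - y(-52, -65) = -1527 - (-65)/(1 + (-65)²) = -1527 - (-65)/(1 + 4225) = -1527 - (-65)/4226 = -1527 - 1*(-65/4226) = -1527 + 65/4226 = -6453037/4226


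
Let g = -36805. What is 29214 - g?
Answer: 66019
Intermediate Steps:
29214 - g = 29214 - 1*(-36805) = 29214 + 36805 = 66019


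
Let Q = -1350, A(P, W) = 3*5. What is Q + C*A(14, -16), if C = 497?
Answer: 6105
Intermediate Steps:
A(P, W) = 15
Q + C*A(14, -16) = -1350 + 497*15 = -1350 + 7455 = 6105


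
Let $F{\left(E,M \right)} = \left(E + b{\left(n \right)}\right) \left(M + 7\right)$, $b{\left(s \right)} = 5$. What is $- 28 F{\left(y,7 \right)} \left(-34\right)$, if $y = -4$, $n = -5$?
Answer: $13328$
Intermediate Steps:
$F{\left(E,M \right)} = \left(5 + E\right) \left(7 + M\right)$ ($F{\left(E,M \right)} = \left(E + 5\right) \left(M + 7\right) = \left(5 + E\right) \left(7 + M\right)$)
$- 28 F{\left(y,7 \right)} \left(-34\right) = - 28 \left(35 + 5 \cdot 7 + 7 \left(-4\right) - 28\right) \left(-34\right) = - 28 \left(35 + 35 - 28 - 28\right) \left(-34\right) = \left(-28\right) 14 \left(-34\right) = \left(-392\right) \left(-34\right) = 13328$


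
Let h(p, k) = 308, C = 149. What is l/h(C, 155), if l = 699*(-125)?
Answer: -87375/308 ≈ -283.69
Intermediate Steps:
l = -87375
l/h(C, 155) = -87375/308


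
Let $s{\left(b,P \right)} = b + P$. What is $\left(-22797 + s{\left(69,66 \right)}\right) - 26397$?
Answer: $-49059$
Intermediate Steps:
$s{\left(b,P \right)} = P + b$
$\left(-22797 + s{\left(69,66 \right)}\right) - 26397 = \left(-22797 + \left(66 + 69\right)\right) - 26397 = \left(-22797 + 135\right) - 26397 = -22662 - 26397 = -49059$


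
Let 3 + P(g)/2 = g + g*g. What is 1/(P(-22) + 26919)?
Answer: 1/27837 ≈ 3.5923e-5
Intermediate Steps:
P(g) = -6 + 2*g + 2*g**2 (P(g) = -6 + 2*(g + g*g) = -6 + 2*(g + g**2) = -6 + (2*g + 2*g**2) = -6 + 2*g + 2*g**2)
1/(P(-22) + 26919) = 1/((-6 + 2*(-22) + 2*(-22)**2) + 26919) = 1/((-6 - 44 + 2*484) + 26919) = 1/((-6 - 44 + 968) + 26919) = 1/(918 + 26919) = 1/27837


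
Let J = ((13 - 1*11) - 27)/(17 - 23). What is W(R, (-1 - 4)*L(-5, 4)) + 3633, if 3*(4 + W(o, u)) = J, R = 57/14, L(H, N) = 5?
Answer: 65347/18 ≈ 3630.4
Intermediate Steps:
R = 57/14 (R = 57*(1/14) = 57/14 ≈ 4.0714)
J = 25/6 (J = ((13 - 11) - 27)/(-6) = (2 - 27)*(-⅙) = -25*(-⅙) = 25/6 ≈ 4.1667)
W(o, u) = -47/18 (W(o, u) = -4 + (⅓)*(25/6) = -4 + 25/18 = -47/18)
W(R, (-1 - 4)*L(-5, 4)) + 3633 = -47/18 + 3633 = 65347/18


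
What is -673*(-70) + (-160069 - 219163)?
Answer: -332122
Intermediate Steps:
-673*(-70) + (-160069 - 219163) = 47110 - 379232 = -332122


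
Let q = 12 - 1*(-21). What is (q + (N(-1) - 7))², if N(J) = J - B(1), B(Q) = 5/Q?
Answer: 400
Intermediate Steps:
N(J) = -5 + J (N(J) = J - 5/1 = J - 5 = -5 + J)
q = 33 (q = 12 + 21 = 33)
(q + (N(-1) - 7))² = (33 + ((-5 - 1) - 7))² = (33 + (-6 - 7))² = (33 - 13)² = 20² = 400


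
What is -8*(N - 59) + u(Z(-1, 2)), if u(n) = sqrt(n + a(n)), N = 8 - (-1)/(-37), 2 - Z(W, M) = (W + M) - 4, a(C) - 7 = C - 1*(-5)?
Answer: 15104/37 + sqrt(22) ≈ 412.91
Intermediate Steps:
a(C) = 12 + C (a(C) = 7 + (C - 1*(-5)) = 7 + (C + 5) = 7 + (5 + C) = 12 + C)
Z(W, M) = 6 - M - W (Z(W, M) = 2 - ((W + M) - 4) = 2 - ((M + W) - 4) = 2 - (-4 + M + W) = 2 + (4 - M - W) = 6 - M - W)
N = 295/37 (N = 8 - (-1)*(-1)/37 = 8 - 1*1/37 = 8 - 1/37 = 295/37 ≈ 7.9730)
u(n) = sqrt(12 + 2*n) (u(n) = sqrt(n + (12 + n)) = sqrt(12 + 2*n))
-8*(N - 59) + u(Z(-1, 2)) = -8*(295/37 - 59) + sqrt(12 + 2*(6 - 1*2 - 1*(-1))) = -8*(-1888/37) + sqrt(12 + 2*(6 - 2 + 1)) = 15104/37 + sqrt(12 + 2*5) = 15104/37 + sqrt(12 + 10) = 15104/37 + sqrt(22)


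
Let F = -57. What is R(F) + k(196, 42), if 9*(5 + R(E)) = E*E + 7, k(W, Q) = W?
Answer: 4975/9 ≈ 552.78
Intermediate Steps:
R(E) = -38/9 + E²/9 (R(E) = -5 + (E*E + 7)/9 = -5 + (E² + 7)/9 = -5 + (7 + E²)/9 = -5 + (7/9 + E²/9) = -38/9 + E²/9)
R(F) + k(196, 42) = (-38/9 + (⅑)*(-57)²) + 196 = (-38/9 + (⅑)*3249) + 196 = (-38/9 + 361) + 196 = 3211/9 + 196 = 4975/9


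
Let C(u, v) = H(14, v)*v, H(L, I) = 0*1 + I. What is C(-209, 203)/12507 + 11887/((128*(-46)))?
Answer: 93967883/73641216 ≈ 1.2760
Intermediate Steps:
H(L, I) = I (H(L, I) = 0 + I = I)
C(u, v) = v² (C(u, v) = v*v = v²)
C(-209, 203)/12507 + 11887/((128*(-46))) = 203²/12507 + 11887/((128*(-46))) = 41209*(1/12507) + 11887/(-5888) = 41209/12507 + 11887*(-1/5888) = 41209/12507 - 11887/5888 = 93967883/73641216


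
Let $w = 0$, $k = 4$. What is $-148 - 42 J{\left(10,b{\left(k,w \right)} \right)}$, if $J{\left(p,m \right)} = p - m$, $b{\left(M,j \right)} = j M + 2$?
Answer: $-484$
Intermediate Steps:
$b{\left(M,j \right)} = 2 + M j$ ($b{\left(M,j \right)} = M j + 2 = 2 + M j$)
$-148 - 42 J{\left(10,b{\left(k,w \right)} \right)} = -148 - 42 \left(10 - \left(2 + 4 \cdot 0\right)\right) = -148 - 42 \left(10 - \left(2 + 0\right)\right) = -148 - 42 \left(10 - 2\right) = -148 - 336 = -484$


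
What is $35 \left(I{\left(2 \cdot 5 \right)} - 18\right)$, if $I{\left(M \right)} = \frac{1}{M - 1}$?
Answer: $- \frac{5635}{9} \approx -626.11$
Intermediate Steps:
$I{\left(M \right)} = \frac{1}{-1 + M}$
$35 \left(I{\left(2 \cdot 5 \right)} - 18\right) = 35 \left(\frac{1}{-1 + 2 \cdot 5} - 18\right) = 35 \left(\frac{1}{-1 + 10} - 18\right) = 35 \left(\frac{1}{9} - 18\right) = 35 \left(- \frac{161}{9}\right) = - \frac{5635}{9}$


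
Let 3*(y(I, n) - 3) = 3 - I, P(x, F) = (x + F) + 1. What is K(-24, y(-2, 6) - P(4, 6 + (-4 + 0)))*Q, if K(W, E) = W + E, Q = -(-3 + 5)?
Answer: 158/3 ≈ 52.667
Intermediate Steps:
P(x, F) = 1 + F + x (P(x, F) = (F + x) + 1 = 1 + F + x)
Q = -2 (Q = -1*2 = -2)
y(I, n) = 4 - I/3 (y(I, n) = 3 + (3 - I)/3 = 3 + (1 - I/3) = 4 - I/3)
K(W, E) = E + W
K(-24, y(-2, 6) - P(4, 6 + (-4 + 0)))*Q = (((4 - 1/3*(-2)) - (1 + (6 + (-4 + 0)) + 4)) - 24)*(-2) = (((4 + 2/3) - (1 + (6 - 4) + 4)) - 24)*(-2) = ((14/3 - (1 + 2 + 4)) - 24)*(-2) = ((14/3 - 1*7) - 24)*(-2) = ((14/3 - 7) - 24)*(-2) = (-7/3 - 24)*(-2) = -79/3*(-2) = 158/3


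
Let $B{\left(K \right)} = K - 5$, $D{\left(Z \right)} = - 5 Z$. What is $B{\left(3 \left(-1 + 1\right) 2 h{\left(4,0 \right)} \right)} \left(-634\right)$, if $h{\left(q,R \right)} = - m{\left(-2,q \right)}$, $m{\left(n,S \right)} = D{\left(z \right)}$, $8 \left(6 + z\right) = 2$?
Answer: $3170$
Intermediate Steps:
$z = - \frac{23}{4}$ ($z = -6 + \frac{1}{8} \cdot 2 = -6 + \frac{1}{4} = - \frac{23}{4} \approx -5.75$)
$m{\left(n,S \right)} = \frac{115}{4}$ ($m{\left(n,S \right)} = \left(-5\right) \left(- \frac{23}{4}\right) = \frac{115}{4}$)
$h{\left(q,R \right)} = - \frac{115}{4}$ ($h{\left(q,R \right)} = \left(-1\right) \frac{115}{4} = - \frac{115}{4}$)
$B{\left(K \right)} = -5 + K$
$B{\left(3 \left(-1 + 1\right) 2 h{\left(4,0 \right)} \right)} \left(-634\right) = \left(-5 + 3 \left(-1 + 1\right) 2 \left(- \frac{115}{4}\right)\right) \left(-634\right) = \left(-5 + 3 \cdot 0 \cdot 2 \left(- \frac{115}{4}\right)\right) \left(-634\right) = \left(-5 + 3 \cdot 0 \left(- \frac{115}{4}\right)\right) \left(-634\right) = \left(-5 + 0 \left(- \frac{115}{4}\right)\right) \left(-634\right) = \left(-5 + 0\right) \left(-634\right) = \left(-5\right) \left(-634\right) = 3170$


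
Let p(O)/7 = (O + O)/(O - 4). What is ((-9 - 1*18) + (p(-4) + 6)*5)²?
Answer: 1444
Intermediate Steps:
p(O) = 14*O/(-4 + O) (p(O) = 7*((O + O)/(O - 4)) = 7*((2*O)/(-4 + O)) = 7*(2*O/(-4 + O)) = 14*O/(-4 + O))
((-9 - 1*18) + (p(-4) + 6)*5)² = ((-9 - 1*18) + (14*(-4)/(-4 - 4) + 6)*5)² = ((-9 - 18) + (14*(-4)/(-8) + 6)*5)² = (-27 + (14*(-4)*(-⅛) + 6)*5)² = (-27 + (7 + 6)*5)² = (-27 + 13*5)² = (-27 + 65)² = 38² = 1444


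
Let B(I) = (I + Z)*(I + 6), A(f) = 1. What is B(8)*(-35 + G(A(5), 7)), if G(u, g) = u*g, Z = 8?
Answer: -6272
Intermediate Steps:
B(I) = (6 + I)*(8 + I) (B(I) = (I + 8)*(I + 6) = (8 + I)*(6 + I) = (6 + I)*(8 + I))
G(u, g) = g*u
B(8)*(-35 + G(A(5), 7)) = (48 + 8**2 + 14*8)*(-35 + 7*1) = (48 + 64 + 112)*(-35 + 7) = 224*(-28) = -6272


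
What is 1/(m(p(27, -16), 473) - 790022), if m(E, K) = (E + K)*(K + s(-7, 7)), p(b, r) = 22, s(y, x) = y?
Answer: -1/559352 ≈ -1.7878e-6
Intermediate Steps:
m(E, K) = (-7 + K)*(E + K) (m(E, K) = (E + K)*(K - 7) = (E + K)*(-7 + K) = (-7 + K)*(E + K))
1/(m(p(27, -16), 473) - 790022) = 1/((473**2 - 7*22 - 7*473 + 22*473) - 790022) = 1/((223729 - 154 - 3311 + 10406) - 790022) = 1/(230670 - 790022) = 1/(-559352) = -1/559352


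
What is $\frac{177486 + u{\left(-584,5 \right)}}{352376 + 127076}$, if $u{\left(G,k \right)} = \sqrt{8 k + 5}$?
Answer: $\frac{88743}{239726} + \frac{3 \sqrt{5}}{479452} \approx 0.3702$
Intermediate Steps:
$u{\left(G,k \right)} = \sqrt{5 + 8 k}$
$\frac{177486 + u{\left(-584,5 \right)}}{352376 + 127076} = \frac{177486 + \sqrt{5 + 8 \cdot 5}}{352376 + 127076} = \frac{177486 + \sqrt{5 + 40}}{479452} = \left(177486 + \sqrt{45}\right) \frac{1}{479452} = \left(177486 + 3 \sqrt{5}\right) \frac{1}{479452} = \frac{88743}{239726} + \frac{3 \sqrt{5}}{479452}$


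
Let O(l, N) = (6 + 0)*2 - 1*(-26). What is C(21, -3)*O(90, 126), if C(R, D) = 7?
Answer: 266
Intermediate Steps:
O(l, N) = 38 (O(l, N) = 6*2 + 26 = 12 + 26 = 38)
C(21, -3)*O(90, 126) = 7*38 = 266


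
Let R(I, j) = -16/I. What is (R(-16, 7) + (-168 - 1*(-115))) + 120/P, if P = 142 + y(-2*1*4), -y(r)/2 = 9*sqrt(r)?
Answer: -291568/5689 + 1080*I*sqrt(2)/5689 ≈ -51.251 + 0.26847*I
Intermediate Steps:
y(r) = -18*sqrt(r)
P = 142 - 36*I*sqrt(2) (P = 142 - 18*2*(I*sqrt(2)) = 142 - 18*2*I*sqrt(2) = 142 - 36*I*sqrt(2) ≈ 142.0 - 50.912*I)
(R(-16, 7) + (-168 - 1*(-115))) + 120/P = (-16/(-16) + (-168 - 1*(-115))) + 120/(142 - 36*I*sqrt(2)) = (-16*(-1/16) + (-168 + 115)) + 120/(142 - 36*I*sqrt(2)) = (1 - 53) + 120/(142 - 36*I*sqrt(2)) = -52 + 120/(142 - 36*I*sqrt(2))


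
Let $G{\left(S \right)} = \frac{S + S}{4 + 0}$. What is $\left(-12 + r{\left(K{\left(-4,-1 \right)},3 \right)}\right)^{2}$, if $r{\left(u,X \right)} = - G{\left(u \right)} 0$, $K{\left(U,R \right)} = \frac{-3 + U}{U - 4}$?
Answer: $144$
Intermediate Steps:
$G{\left(S \right)} = \frac{S}{2}$ ($G{\left(S \right)} = \frac{2 S}{4} = 2 S \frac{1}{4} = \frac{S}{2}$)
$K{\left(U,R \right)} = \frac{-3 + U}{-4 + U}$
$r{\left(u,X \right)} = 0$ ($r{\left(u,X \right)} = - \frac{u}{2} \cdot 0 = 0$)
$\left(-12 + r{\left(K{\left(-4,-1 \right)},3 \right)}\right)^{2} = \left(-12 + 0\right)^{2} = \left(-12\right)^{2} = 144$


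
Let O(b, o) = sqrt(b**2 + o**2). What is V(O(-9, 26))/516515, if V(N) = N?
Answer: sqrt(757)/516515 ≈ 5.3268e-5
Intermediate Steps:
V(O(-9, 26))/516515 = sqrt((-9)**2 + 26**2)/516515 = sqrt(81 + 676)*(1/516515) = sqrt(757)*(1/516515) = sqrt(757)/516515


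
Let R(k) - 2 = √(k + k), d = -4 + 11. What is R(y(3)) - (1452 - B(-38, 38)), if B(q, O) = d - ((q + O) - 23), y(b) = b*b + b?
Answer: -1420 + 2*√6 ≈ -1415.1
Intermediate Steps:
d = 7
y(b) = b + b² (y(b) = b² + b = b + b²)
R(k) = 2 + √2*√k (R(k) = 2 + √(k + k) = 2 + √(2*k) = 2 + √2*√k)
B(q, O) = 30 - O - q (B(q, O) = 7 - ((q + O) - 23) = 7 - ((O + q) - 23) = 7 - (-23 + O + q) = 7 + (23 - O - q) = 30 - O - q)
R(y(3)) - (1452 - B(-38, 38)) = (2 + √2*√(3*(1 + 3))) - (1452 - (30 - 1*38 - 1*(-38))) = (2 + √2*√(3*4)) - (1452 - (30 - 38 + 38)) = (2 + √2*√12) - (1452 - 1*30) = (2 + √2*(2*√3)) - (1452 - 30) = (2 + 2*√6) - 1*1422 = (2 + 2*√6) - 1422 = -1420 + 2*√6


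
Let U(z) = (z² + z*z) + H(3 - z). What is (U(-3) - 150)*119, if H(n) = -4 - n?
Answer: -16898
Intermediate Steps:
U(z) = -7 + z + 2*z² (U(z) = (z² + z*z) + (-4 - (3 - z)) = (z² + z²) + (-4 + (-3 + z)) = 2*z² + (-7 + z) = -7 + z + 2*z²)
(U(-3) - 150)*119 = ((-7 - 3 + 2*(-3)²) - 150)*119 = ((-7 - 3 + 2*9) - 150)*119 = ((-7 - 3 + 18) - 150)*119 = (8 - 150)*119 = -142*119 = -16898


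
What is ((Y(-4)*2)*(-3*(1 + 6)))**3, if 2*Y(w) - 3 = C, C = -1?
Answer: -74088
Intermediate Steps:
Y(w) = 1 (Y(w) = 3/2 + (1/2)*(-1) = 3/2 - 1/2 = 1)
((Y(-4)*2)*(-3*(1 + 6)))**3 = ((1*2)*(-3*(1 + 6)))**3 = (2*(-3*7))**3 = (2*(-21))**3 = (-42)**3 = -74088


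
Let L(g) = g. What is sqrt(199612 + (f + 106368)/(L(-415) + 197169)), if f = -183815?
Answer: sqrt(7727391756224754)/196754 ≈ 446.78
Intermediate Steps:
sqrt(199612 + (f + 106368)/(L(-415) + 197169)) = sqrt(199612 + (-183815 + 106368)/(-415 + 197169)) = sqrt(199612 - 77447/196754) = sqrt(39274382001/196754) = sqrt(7727391756224754)/196754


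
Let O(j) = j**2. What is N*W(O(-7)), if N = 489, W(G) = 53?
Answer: 25917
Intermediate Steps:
N*W(O(-7)) = 489*53 = 25917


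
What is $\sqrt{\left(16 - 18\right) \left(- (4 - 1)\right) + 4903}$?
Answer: $\sqrt{4909} \approx 70.064$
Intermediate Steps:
$\sqrt{\left(16 - 18\right) \left(- (4 - 1)\right) + 4903} = \sqrt{- 2 \left(\left(-1\right) 3\right) + 4903} = \sqrt{\left(-2\right) \left(-3\right) + 4903} = \sqrt{6 + 4903} = \sqrt{4909}$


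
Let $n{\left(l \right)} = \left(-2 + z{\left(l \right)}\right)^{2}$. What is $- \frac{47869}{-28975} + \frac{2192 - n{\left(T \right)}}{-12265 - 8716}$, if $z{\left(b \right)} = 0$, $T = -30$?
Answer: $\frac{940942189}{607924475} \approx 1.5478$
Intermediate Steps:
$n{\left(l \right)} = 4$ ($n{\left(l \right)} = \left(-2 + 0\right)^{2} = \left(-2\right)^{2} = 4$)
$- \frac{47869}{-28975} + \frac{2192 - n{\left(T \right)}}{-12265 - 8716} = - \frac{47869}{-28975} + \frac{2192 - 4}{-12265 - 8716} = \left(-47869\right) \left(- \frac{1}{28975}\right) + \frac{2192 - 4}{-20981} = \frac{47869}{28975} + 2188 \left(- \frac{1}{20981}\right) = \frac{47869}{28975} - \frac{2188}{20981} = \frac{940942189}{607924475}$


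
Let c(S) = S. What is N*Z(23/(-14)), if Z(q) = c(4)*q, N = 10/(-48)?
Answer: 115/84 ≈ 1.3690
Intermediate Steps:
N = -5/24 (N = 10*(-1/48) = -5/24 ≈ -0.20833)
Z(q) = 4*q
N*Z(23/(-14)) = -5*23/(-14)/6 = -5*23*(-1/14)/6 = -5*(-23)/(6*14) = -5/24*(-46/7) = 115/84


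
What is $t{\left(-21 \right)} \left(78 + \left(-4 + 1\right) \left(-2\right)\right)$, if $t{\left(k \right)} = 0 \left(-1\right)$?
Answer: $0$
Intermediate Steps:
$t{\left(k \right)} = 0$
$t{\left(-21 \right)} \left(78 + \left(-4 + 1\right) \left(-2\right)\right) = 0 \left(78 + \left(-4 + 1\right) \left(-2\right)\right) = 0 \left(78 - -6\right) = 0 \left(78 + 6\right) = 0 \cdot 84 = 0$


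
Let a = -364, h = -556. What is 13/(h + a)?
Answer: -13/920 ≈ -0.014130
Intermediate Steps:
13/(h + a) = 13/(-556 - 364) = 13/(-920) = 13*(-1/920) = -13/920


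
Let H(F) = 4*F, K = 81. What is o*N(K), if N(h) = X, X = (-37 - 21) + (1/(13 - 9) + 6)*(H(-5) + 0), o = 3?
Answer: -549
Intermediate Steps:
X = -183 (X = (-37 - 21) + (1/(13 - 9) + 6)*(4*(-5) + 0) = -58 + (1/4 + 6)*(-20 + 0) = -58 + (¼ + 6)*(-20) = -58 + (25/4)*(-20) = -58 - 125 = -183)
N(h) = -183
o*N(K) = 3*(-183) = -549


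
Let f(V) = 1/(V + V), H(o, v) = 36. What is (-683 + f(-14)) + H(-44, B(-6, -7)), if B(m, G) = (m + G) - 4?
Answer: -18117/28 ≈ -647.04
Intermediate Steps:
B(m, G) = -4 + G + m (B(m, G) = (G + m) - 4 = -4 + G + m)
f(V) = 1/(2*V)
(-683 + f(-14)) + H(-44, B(-6, -7)) = (-683 + (½)/(-14)) + 36 = (-683 + (½)*(-1/14)) + 36 = (-683 - 1/28) + 36 = -19125/28 + 36 = -18117/28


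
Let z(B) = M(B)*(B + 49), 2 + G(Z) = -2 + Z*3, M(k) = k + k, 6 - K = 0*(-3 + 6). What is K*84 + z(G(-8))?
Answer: -672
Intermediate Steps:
K = 6 (K = 6 - 0*(-3 + 6) = 6 - 0*3 = 6 - 1*0 = 6 + 0 = 6)
M(k) = 2*k
G(Z) = -4 + 3*Z (G(Z) = -2 + (-2 + Z*3) = -2 + (-2 + 3*Z) = -4 + 3*Z)
z(B) = 2*B*(49 + B) (z(B) = (2*B)*(B + 49) = (2*B)*(49 + B) = 2*B*(49 + B))
K*84 + z(G(-8)) = 6*84 + 2*(-4 + 3*(-8))*(49 + (-4 + 3*(-8))) = 504 + 2*(-4 - 24)*(49 + (-4 - 24)) = 504 + 2*(-28)*(49 - 28) = 504 + 2*(-28)*21 = 504 - 1176 = -672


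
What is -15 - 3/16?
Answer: -243/16 ≈ -15.188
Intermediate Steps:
-15 - 3/16 = -243/16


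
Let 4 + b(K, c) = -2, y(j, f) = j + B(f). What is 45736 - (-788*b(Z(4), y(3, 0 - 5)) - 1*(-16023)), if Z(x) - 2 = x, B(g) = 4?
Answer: 24985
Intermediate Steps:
y(j, f) = 4 + j (y(j, f) = j + 4 = 4 + j)
Z(x) = 2 + x
b(K, c) = -6 (b(K, c) = -4 - 2 = -6)
45736 - (-788*b(Z(4), y(3, 0 - 5)) - 1*(-16023)) = 45736 - (-788*(-6) - 1*(-16023)) = 45736 - (4728 + 16023) = 45736 - 1*20751 = 45736 - 20751 = 24985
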